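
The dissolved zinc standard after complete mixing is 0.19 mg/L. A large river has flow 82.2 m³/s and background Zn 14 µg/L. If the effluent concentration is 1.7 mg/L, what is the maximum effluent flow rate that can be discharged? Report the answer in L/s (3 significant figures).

9580 L/s

14 µg/L = 0.014 mg/L.
Mass balance at complete mixing: C_std·(Q_w + Q_r) = Q_w·C_e + Q_r·C_b.
Rearranging, Q_w = Q_r·(C_std − C_b)/(C_e − C_std) = 82.2·(0.19 − 0.014) / (1.7 − 0.19) = 9.581 m³/s.
= 9581 L/s.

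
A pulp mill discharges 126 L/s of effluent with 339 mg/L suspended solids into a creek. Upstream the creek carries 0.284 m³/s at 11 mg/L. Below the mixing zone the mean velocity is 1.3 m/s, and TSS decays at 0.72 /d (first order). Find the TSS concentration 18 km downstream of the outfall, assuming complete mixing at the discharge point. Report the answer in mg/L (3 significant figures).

126 L/s = 0.126 m³/s.
After complete mixing, C₀ = (0.126·339 + 0.284·11) / 0.41 = 111.8 mg/L.
Travel time t = 1.8e+04 m / 1.3 m/s = 1.385e+04 s = 0.1603 d.
C = 111.8·exp(−0.72·0.1603) = 111.8·0.891 = 99.62 mg/L.

99.6 mg/L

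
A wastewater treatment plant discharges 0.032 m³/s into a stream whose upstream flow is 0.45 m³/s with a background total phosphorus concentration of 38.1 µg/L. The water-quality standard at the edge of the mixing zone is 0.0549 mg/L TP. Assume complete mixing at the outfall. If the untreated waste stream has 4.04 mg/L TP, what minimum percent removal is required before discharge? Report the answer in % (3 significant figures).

92.8 %

38.1 µg/L = 0.0381 mg/L.
Mass balance: 0.0549·0.482 = 0.032·Cₑ + 0.45·0.0381.
Cₑ = (0.02646 − 0.01715) / 0.032 = 0.2911 mg/L.
Required removal = 1 − 0.2911/4.04 = 92.79 %.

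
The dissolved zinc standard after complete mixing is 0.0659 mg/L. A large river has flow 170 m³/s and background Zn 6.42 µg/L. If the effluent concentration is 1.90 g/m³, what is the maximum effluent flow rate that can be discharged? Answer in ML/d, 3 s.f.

476 ML/d

6.42 µg/L = 0.00642 mg/L.
Mass balance at complete mixing: C_std·(Q_w + Q_r) = Q_w·C_e + Q_r·C_b.
Rearranging, Q_w = Q_r·(C_std − C_b)/(C_e − C_std) = 170·(0.0659 − 0.00642) / (1.9 − 0.0659) = 5.513 m³/s.
= 476.3 ML/d.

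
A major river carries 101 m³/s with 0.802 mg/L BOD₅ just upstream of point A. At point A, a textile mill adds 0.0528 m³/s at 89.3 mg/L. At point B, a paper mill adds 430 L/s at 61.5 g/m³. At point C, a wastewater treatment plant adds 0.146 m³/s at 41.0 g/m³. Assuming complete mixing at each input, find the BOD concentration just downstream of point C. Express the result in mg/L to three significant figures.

1.16 mg/L

After input A: C = (101·0.802 + 0.0528·89.3) / 101.1 = 0.8482 mg/L.
430 L/s = 0.43 m³/s.
After input B: C = (101.1·0.8482 + 0.43·61.5) / 101.5 = 1.105 mg/L.
After input C: C = (101.5·1.105 + 0.146·41) / 101.6 = 1.163 mg/L.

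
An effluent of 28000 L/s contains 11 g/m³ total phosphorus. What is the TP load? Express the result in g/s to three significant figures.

308 g/s

28000 L/s = 28 m³/s.
Mass flux = Q·C = 28 m³/s × 11 g/m³ = 308 g/s.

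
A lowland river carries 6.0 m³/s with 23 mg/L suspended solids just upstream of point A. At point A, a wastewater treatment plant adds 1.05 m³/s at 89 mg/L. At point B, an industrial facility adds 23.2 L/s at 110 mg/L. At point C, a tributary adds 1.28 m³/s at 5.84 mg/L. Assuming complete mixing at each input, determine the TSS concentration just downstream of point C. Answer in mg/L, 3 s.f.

After input A: C = (6·23 + 1.05·89) / 7.05 = 32.83 mg/L.
23.2 L/s = 0.0232 m³/s.
After input B: C = (7.05·32.83 + 0.0232·110) / 7.073 = 33.08 mg/L.
After input C: C = (7.073·33.08 + 1.28·5.84) / 8.353 = 28.91 mg/L.

28.9 mg/L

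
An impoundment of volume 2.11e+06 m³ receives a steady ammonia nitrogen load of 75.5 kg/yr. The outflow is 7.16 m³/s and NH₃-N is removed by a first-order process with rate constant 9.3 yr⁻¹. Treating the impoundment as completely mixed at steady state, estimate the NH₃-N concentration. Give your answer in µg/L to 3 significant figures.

0.307 µg/L

Outflow Q = 7.16 m³/s × 3.156e+07 s/yr = 2.26e+08 m³/yr.
Steady-state CSTR mass balance: W = Q·C + k·V·C, so C = W/(Q + kV).
Q + kV = 2.26e+08 + 9.3·2.11e+06 = 2.456e+08 m³/yr.
C = 75.5/2.456e+08 = 3.074e-07 kg/m³ = 0.0003074 mg/L = 0.3074 µg/L.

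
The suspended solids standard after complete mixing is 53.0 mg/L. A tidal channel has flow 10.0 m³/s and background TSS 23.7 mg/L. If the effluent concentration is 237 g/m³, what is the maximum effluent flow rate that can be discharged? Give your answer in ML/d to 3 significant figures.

Mass balance at complete mixing: C_std·(Q_w + Q_r) = Q_w·C_e + Q_r·C_b.
Rearranging, Q_w = Q_r·(C_std − C_b)/(C_e − C_std) = 10.0·(53 − 23.7) / (237 − 53) = 1.592 m³/s.
= 137.6 ML/d.

138 ML/d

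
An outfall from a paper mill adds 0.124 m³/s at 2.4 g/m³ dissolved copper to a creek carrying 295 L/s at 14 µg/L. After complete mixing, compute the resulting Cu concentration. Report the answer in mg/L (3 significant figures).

295 L/s = 0.295 m³/s.
14 µg/L = 0.014 mg/L.
Conservation of mass across the mixing zone: C = (0.124·2.4 + 0.295·0.014) / (0.124 + 0.295) = 0.3017/0.419 = 0.7201 mg/L.

0.720 mg/L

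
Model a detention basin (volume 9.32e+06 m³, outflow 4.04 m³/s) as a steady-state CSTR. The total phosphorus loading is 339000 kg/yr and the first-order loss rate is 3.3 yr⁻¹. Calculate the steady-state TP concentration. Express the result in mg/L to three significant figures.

Outflow Q = 4.04 m³/s × 3.156e+07 s/yr = 1.275e+08 m³/yr.
Steady-state CSTR mass balance: W = Q·C + k·V·C, so C = W/(Q + kV).
Q + kV = 1.275e+08 + 3.3·9.32e+06 = 1.582e+08 m³/yr.
C = 339000/1.582e+08 = 0.002142 kg/m³ = 2.142 mg/L.

2.14 mg/L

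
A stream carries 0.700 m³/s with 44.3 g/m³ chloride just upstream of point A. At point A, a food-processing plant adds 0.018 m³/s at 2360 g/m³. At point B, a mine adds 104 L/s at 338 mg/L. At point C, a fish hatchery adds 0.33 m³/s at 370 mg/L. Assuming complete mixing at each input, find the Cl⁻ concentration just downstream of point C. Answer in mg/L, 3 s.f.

200 mg/L

After input A: C = (0.7·44.3 + 0.018·2360) / 0.718 = 102.4 mg/L.
104 L/s = 0.104 m³/s.
After input B: C = (0.718·102.4 + 0.104·338) / 0.822 = 132.2 mg/L.
After input C: C = (0.822·132.2 + 0.33·370) / 1.152 = 200.3 mg/L.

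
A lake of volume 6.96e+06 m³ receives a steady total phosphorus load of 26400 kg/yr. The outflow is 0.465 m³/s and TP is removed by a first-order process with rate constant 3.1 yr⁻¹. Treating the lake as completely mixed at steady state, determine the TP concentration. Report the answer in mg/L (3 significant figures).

0.728 mg/L

Outflow Q = 0.465 m³/s × 3.156e+07 s/yr = 1.467e+07 m³/yr.
Steady-state CSTR mass balance: W = Q·C + k·V·C, so C = W/(Q + kV).
Q + kV = 1.467e+07 + 3.1·6.96e+06 = 3.625e+07 m³/yr.
C = 26400/3.625e+07 = 0.0007283 kg/m³ = 0.7283 mg/L.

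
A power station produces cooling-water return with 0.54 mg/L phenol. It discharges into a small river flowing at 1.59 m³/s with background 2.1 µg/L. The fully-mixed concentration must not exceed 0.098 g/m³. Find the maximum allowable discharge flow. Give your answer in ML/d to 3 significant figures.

29.8 ML/d

2.1 µg/L = 0.0021 mg/L.
Mass balance at complete mixing: C_std·(Q_w + Q_r) = Q_w·C_e + Q_r·C_b.
Rearranging, Q_w = Q_r·(C_std − C_b)/(C_e − C_std) = 1.59·(0.098 − 0.0021) / (0.54 − 0.098) = 0.345 m³/s.
= 29.81 ML/d.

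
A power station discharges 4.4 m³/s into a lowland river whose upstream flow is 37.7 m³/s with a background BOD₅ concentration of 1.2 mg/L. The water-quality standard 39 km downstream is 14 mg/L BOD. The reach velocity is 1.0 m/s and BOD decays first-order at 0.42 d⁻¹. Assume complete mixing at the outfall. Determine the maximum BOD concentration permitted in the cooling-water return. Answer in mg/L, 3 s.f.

152 mg/L

Travel time to the compliance point: t = 3.9e+04/1.0 = 3.9e+04 s = 0.4514 d; decay factor exp(−0.42·0.4514) = 0.8273.
So the concentration just after mixing may be at most 14/0.8273 = 16.92 mg/L.
Mass balance: 16.92·42.1 = 4.4·Cₑ + 37.7·1.2.
Cₑ = (712.4 − 45.24) / 4.4 = 151.6 mg/L.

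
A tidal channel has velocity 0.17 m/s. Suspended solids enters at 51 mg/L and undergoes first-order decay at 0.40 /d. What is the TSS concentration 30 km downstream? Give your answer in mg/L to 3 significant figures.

Travel time t = 30 km / 0.17 m/s = 3e+04/0.17 = 1.765e+05 s = 2.042 d.
First-order decay: C = 51·exp(−0.40·2.042) = 51·0.4418 = 22.53 mg/L.

22.5 mg/L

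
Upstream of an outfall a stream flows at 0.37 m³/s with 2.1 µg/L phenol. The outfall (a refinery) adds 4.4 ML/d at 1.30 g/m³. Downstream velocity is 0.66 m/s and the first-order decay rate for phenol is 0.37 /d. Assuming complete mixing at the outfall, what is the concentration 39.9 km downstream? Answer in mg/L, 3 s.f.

4.4 ML/d = 0.05093 m³/s.
2.1 µg/L = 0.0021 mg/L.
After complete mixing, C₀ = (0.05093·1.3 + 0.37·0.0021) / 0.4209 = 0.1591 mg/L.
Travel time t = 3.99e+04 m / 0.66 m/s = 6.045e+04 s = 0.6997 d.
C = 0.1591·exp(−0.37·0.6997) = 0.1591·0.7719 = 0.1228 mg/L.

0.123 mg/L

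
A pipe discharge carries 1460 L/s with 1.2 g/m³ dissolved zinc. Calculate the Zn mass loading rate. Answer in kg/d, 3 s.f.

151 kg/d

1460 L/s = 1.46 m³/s.
Mass flux = Q·C = 1.46 m³/s × 1.2 g/m³ = 1.752 g/s.
= 1.752 g/s × 86.4 = 151.4 kg/d.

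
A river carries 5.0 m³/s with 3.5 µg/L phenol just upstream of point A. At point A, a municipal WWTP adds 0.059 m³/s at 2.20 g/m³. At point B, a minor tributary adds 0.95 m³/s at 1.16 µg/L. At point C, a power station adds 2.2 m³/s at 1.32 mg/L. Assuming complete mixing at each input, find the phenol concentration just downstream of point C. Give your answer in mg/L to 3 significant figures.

0.372 mg/L

3.5 µg/L = 0.0035 mg/L.
After input A: C = (5·0.0035 + 0.059·2.2) / 5.059 = 0.02912 mg/L.
1.16 µg/L = 0.00116 mg/L.
After input B: C = (5.059·0.02912 + 0.95·0.00116) / 6.009 = 0.0247 mg/L.
After input C: C = (6.009·0.0247 + 2.2·1.32) / 8.209 = 0.3718 mg/L.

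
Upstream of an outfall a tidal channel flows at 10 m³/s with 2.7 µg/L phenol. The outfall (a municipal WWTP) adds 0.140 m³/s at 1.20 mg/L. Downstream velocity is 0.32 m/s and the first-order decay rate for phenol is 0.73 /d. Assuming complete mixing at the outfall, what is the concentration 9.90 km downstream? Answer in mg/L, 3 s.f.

2.7 µg/L = 0.0027 mg/L.
After complete mixing, C₀ = (0.14·1.2 + 10·0.0027) / 10.14 = 0.01923 mg/L.
Travel time t = 9900 m / 0.32 m/s = 3.094e+04 s = 0.3581 d.
C = 0.01923·exp(−0.73·0.3581) = 0.01923·0.77 = 0.01481 mg/L.

0.0148 mg/L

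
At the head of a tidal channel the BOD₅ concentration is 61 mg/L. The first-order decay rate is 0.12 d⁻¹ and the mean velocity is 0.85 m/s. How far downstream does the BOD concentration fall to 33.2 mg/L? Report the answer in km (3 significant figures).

From C = C₀·e^(−kt), t = ln(C₀/C)/k = ln(61/33.2)/0.12 = 0.6083/0.12 = 5.069 d.
Distance = v·t = 0.85 m/s × 4.38e+05 s = 3.723e+05 m = 372.3 km.

372 km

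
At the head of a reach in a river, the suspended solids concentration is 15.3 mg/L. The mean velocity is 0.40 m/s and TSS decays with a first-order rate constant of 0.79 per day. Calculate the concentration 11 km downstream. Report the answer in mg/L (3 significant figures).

Travel time t = 11 km / 0.40 m/s = 1.1e+04/0.40 = 2.75e+04 s = 0.3183 d.
First-order decay: C = 15.3·exp(−0.79·0.3183) = 15.3·0.7777 = 11.9 mg/L.

11.9 mg/L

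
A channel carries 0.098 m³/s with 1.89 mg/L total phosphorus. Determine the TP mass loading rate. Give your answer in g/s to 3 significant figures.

Mass flux = Q·C = 0.098 m³/s × 1.89 g/m³ = 0.1852 g/s.

0.185 g/s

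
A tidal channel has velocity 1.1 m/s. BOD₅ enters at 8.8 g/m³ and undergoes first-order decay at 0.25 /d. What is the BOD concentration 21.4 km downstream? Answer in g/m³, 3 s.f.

8.32 g/m³

Travel time t = 21.4 km / 1.1 m/s = 2.14e+04/1.1 = 1.945e+04 s = 0.2252 d.
First-order decay: C = 8.8·exp(−0.25·0.2252) = 8.8·0.9453 = 8.318 g/m³.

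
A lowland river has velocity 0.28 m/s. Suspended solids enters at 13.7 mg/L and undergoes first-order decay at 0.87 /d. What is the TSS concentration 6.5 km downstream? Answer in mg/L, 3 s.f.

Travel time t = 6.5 km / 0.28 m/s = 6500/0.28 = 2.321e+04 s = 0.2687 d.
First-order decay: C = 13.7·exp(−0.87·0.2687) = 13.7·0.7916 = 10.84 mg/L.

10.8 mg/L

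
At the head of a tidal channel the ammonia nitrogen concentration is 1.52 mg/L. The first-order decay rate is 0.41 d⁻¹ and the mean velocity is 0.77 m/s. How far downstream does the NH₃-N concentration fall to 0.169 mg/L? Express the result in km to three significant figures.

356 km

From C = C₀·e^(−kt), t = ln(C₀/C)/k = ln(1.52/0.169)/0.41 = 2.197/0.41 = 5.357 d.
Distance = v·t = 0.77 m/s × 4.629e+05 s = 3.564e+05 m = 356.4 km.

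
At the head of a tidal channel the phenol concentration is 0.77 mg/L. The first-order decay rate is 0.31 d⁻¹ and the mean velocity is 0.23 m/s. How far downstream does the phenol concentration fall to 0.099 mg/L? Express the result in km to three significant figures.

131 km

From C = C₀·e^(−kt), t = ln(C₀/C)/k = ln(0.77/0.099)/0.31 = 2.051/0.31 = 6.617 d.
Distance = v·t = 0.23 m/s × 5.717e+05 s = 1.315e+05 m = 131.5 km.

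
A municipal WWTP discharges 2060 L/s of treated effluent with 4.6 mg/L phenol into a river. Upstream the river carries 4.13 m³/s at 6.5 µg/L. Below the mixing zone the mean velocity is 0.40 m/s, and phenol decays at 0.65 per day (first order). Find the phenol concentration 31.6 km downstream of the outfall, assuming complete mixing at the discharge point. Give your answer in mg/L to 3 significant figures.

0.847 mg/L

2060 L/s = 2.06 m³/s.
6.5 µg/L = 0.0065 mg/L.
After complete mixing, C₀ = (2.06·4.6 + 4.13·0.0065) / 6.19 = 1.535 mg/L.
Travel time t = 3.16e+04 m / 0.40 m/s = 7.9e+04 s = 0.9144 d.
C = 1.535·exp(−0.65·0.9144) = 1.535·0.5519 = 0.8473 mg/L.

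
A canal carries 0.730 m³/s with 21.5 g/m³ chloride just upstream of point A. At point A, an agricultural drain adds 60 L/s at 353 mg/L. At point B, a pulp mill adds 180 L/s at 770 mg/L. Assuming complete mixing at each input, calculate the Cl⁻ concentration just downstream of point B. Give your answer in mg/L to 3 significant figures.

181 mg/L

60 L/s = 0.06 m³/s.
After input A: C = (0.73·21.5 + 0.06·353) / 0.79 = 46.68 mg/L.
180 L/s = 0.18 m³/s.
After input B: C = (0.79·46.68 + 0.18·770) / 0.97 = 180.9 mg/L.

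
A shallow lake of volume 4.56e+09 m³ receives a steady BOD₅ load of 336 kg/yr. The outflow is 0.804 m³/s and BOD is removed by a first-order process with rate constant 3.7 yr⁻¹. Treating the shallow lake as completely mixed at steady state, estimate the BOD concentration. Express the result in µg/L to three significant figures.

Outflow Q = 0.804 m³/s × 3.156e+07 s/yr = 2.537e+07 m³/yr.
Steady-state CSTR mass balance: W = Q·C + k·V·C, so C = W/(Q + kV).
Q + kV = 2.537e+07 + 3.7·4.56e+09 = 1.69e+10 m³/yr.
C = 336/1.69e+10 = 1.988e-08 kg/m³ = 1.988e-05 mg/L = 0.01988 µg/L.

0.0199 µg/L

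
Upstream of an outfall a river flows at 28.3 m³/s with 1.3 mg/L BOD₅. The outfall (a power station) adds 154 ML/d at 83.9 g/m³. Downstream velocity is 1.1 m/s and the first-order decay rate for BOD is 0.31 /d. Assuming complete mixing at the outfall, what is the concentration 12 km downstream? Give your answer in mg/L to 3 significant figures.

5.96 mg/L

154 ML/d = 1.782 m³/s.
After complete mixing, C₀ = (1.782·83.9 + 28.3·1.3) / 30.08 = 6.194 mg/L.
Travel time t = 1.2e+04 m / 1.1 m/s = 1.091e+04 s = 0.1263 d.
C = 6.194·exp(−0.31·0.1263) = 6.194·0.9616 = 5.956 mg/L.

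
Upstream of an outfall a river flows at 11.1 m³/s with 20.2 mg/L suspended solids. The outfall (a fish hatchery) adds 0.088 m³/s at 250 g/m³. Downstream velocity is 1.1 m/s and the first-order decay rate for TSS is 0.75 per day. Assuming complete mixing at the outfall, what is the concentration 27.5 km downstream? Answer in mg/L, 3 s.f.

17.7 mg/L

After complete mixing, C₀ = (0.088·250 + 11.1·20.2) / 11.19 = 22.01 mg/L.
Travel time t = 2.75e+04 m / 1.1 m/s = 2.5e+04 s = 0.2894 d.
C = 22.01·exp(−0.75·0.2894) = 22.01·0.8049 = 17.71 mg/L.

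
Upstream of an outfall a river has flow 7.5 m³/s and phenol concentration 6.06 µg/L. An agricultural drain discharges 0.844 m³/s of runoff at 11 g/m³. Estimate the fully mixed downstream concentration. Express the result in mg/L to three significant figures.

1.12 mg/L

6.06 µg/L = 0.00606 mg/L.
Conservation of mass across the mixing zone: C = (0.844·11 + 7.5·0.00606) / (0.844 + 7.5) = 9.329/8.344 = 1.118 mg/L.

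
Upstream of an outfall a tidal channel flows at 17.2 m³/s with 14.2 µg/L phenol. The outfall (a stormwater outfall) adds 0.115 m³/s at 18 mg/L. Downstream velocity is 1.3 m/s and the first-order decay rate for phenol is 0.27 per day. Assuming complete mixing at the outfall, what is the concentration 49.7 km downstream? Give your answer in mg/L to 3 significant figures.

14.2 µg/L = 0.0142 mg/L.
After complete mixing, C₀ = (0.115·18 + 17.2·0.0142) / 17.31 = 0.1337 mg/L.
Travel time t = 4.97e+04 m / 1.3 m/s = 3.823e+04 s = 0.4425 d.
C = 0.1337·exp(−0.27·0.4425) = 0.1337·0.8874 = 0.1186 mg/L.

0.119 mg/L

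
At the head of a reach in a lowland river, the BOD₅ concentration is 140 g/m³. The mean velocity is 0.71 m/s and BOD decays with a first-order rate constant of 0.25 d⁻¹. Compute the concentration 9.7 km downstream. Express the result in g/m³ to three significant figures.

Travel time t = 9.7 km / 0.71 m/s = 9700/0.71 = 1.366e+04 s = 0.1581 d.
First-order decay: C = 140·exp(−0.25·0.1581) = 140·0.9612 = 134.6 g/m³.

135 g/m³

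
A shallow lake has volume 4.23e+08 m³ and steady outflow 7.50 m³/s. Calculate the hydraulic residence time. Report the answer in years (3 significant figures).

1.79 yr

Q = 7.50 m³/s × 3.156e+07 s/yr = 2.367e+08 m³/yr.
Hydraulic residence time τ = V/Q = 4.23e+08/2.367e+08 = 1.787 yr.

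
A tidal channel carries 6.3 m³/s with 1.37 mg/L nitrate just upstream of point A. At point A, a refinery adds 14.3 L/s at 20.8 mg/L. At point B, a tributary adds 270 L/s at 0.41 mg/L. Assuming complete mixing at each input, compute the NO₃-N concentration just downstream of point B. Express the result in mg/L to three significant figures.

1.37 mg/L

14.3 L/s = 0.0143 m³/s.
After input A: C = (6.3·1.37 + 0.0143·20.8) / 6.314 = 1.414 mg/L.
270 L/s = 0.27 m³/s.
After input B: C = (6.314·1.414 + 0.27·0.41) / 6.584 = 1.373 mg/L.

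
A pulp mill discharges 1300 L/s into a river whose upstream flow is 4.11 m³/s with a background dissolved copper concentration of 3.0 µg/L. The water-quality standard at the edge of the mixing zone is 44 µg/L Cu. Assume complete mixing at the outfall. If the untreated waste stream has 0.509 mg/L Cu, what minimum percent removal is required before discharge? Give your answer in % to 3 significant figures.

1300 L/s = 1.3 m³/s.
3.0 µg/L = 0.003 mg/L.
44 µg/L = 0.044 mg/L.
Mass balance: 0.044·5.41 = 1.3·Cₑ + 4.11·0.003.
Cₑ = (0.238 − 0.01233) / 1.3 = 0.1736 mg/L.
Required removal = 1 − 0.1736/0.509 = 65.89 %.

65.9 %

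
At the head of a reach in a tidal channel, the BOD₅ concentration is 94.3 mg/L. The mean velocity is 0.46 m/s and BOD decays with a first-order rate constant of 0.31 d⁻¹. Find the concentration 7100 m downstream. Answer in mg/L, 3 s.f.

Travel time t = 7100 m / 0.46 m/s = 7100/0.46 = 1.543e+04 s = 0.1786 d.
First-order decay: C = 94.3·exp(−0.31·0.1786) = 94.3·0.9461 = 89.22 mg/L.

89.2 mg/L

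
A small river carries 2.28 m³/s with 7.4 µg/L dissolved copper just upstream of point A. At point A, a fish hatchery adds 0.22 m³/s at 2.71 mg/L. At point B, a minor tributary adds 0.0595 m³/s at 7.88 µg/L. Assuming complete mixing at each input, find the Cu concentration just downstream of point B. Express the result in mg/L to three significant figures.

7.4 µg/L = 0.0074 mg/L.
After input A: C = (2.28·0.0074 + 0.22·2.71) / 2.5 = 0.2452 mg/L.
7.88 µg/L = 0.00788 mg/L.
After input B: C = (2.5·0.2452 + 0.0595·0.00788) / 2.559 = 0.2397 mg/L.

0.240 mg/L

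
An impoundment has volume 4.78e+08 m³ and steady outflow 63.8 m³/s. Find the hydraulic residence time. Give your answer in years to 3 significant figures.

0.237 yr

Q = 63.8 m³/s × 3.156e+07 s/yr = 2.013e+09 m³/yr.
Hydraulic residence time τ = V/Q = 4.78e+08/2.013e+09 = 0.2374 yr.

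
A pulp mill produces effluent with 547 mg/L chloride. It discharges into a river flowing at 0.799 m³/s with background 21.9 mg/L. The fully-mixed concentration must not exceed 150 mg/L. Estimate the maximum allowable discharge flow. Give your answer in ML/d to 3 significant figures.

Mass balance at complete mixing: C_std·(Q_w + Q_r) = Q_w·C_e + Q_r·C_b.
Rearranging, Q_w = Q_r·(C_std − C_b)/(C_e − C_std) = 0.799·(150 − 21.9) / (547 − 150) = 0.2578 m³/s.
= 22.28 ML/d.

22.3 ML/d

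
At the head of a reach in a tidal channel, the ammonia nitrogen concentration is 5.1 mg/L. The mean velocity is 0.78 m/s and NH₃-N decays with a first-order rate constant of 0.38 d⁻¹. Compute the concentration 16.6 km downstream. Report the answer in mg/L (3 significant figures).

Travel time t = 16.6 km / 0.78 m/s = 1.66e+04/0.78 = 2.128e+04 s = 0.2463 d.
First-order decay: C = 5.1·exp(−0.38·0.2463) = 5.1·0.9106 = 4.644 mg/L.

4.64 mg/L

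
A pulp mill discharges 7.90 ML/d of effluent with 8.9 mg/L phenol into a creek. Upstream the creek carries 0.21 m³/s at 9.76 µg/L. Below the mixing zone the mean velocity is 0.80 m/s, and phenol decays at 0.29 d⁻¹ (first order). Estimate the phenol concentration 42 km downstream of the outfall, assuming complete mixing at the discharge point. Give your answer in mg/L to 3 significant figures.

7.90 ML/d = 0.09144 m³/s.
9.76 µg/L = 0.00976 mg/L.
After complete mixing, C₀ = (0.09144·8.9 + 0.21·0.00976) / 0.3014 = 2.706 mg/L.
Travel time t = 4.2e+04 m / 0.80 m/s = 5.25e+04 s = 0.6076 d.
C = 2.706·exp(−0.29·0.6076) = 2.706·0.8384 = 2.269 mg/L.

2.27 mg/L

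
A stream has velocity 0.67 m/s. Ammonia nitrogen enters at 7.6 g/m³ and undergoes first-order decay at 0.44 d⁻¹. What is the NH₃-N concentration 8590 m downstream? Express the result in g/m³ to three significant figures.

Travel time t = 8590 m / 0.67 m/s = 8590/0.67 = 1.282e+04 s = 0.1484 d.
First-order decay: C = 7.6·exp(−0.44·0.1484) = 7.6·0.9368 = 7.12 g/m³.

7.12 g/m³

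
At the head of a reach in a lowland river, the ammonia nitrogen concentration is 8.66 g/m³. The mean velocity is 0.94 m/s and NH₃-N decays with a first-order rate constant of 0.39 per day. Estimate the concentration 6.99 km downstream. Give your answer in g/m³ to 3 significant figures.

8.37 g/m³

Travel time t = 6.99 km / 0.94 m/s = 6990/0.94 = 7436 s = 0.08607 d.
First-order decay: C = 8.66·exp(−0.39·0.08607) = 8.66·0.967 = 8.374 g/m³.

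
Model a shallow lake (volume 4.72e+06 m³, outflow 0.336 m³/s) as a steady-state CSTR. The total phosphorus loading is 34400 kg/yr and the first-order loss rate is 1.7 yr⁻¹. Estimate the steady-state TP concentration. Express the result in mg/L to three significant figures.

Outflow Q = 0.336 m³/s × 3.156e+07 s/yr = 1.06e+07 m³/yr.
Steady-state CSTR mass balance: W = Q·C + k·V·C, so C = W/(Q + kV).
Q + kV = 1.06e+07 + 1.7·4.72e+06 = 1.863e+07 m³/yr.
C = 34400/1.863e+07 = 0.001847 kg/m³ = 1.847 mg/L.

1.85 mg/L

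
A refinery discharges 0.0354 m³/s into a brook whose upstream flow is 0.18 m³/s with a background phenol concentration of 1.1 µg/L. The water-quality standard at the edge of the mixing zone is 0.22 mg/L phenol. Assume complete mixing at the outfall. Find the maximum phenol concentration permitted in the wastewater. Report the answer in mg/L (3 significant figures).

1.33 mg/L

1.1 µg/L = 0.0011 mg/L.
Mass balance: 0.22·0.2154 = 0.0354·Cₑ + 0.18·0.0011.
Cₑ = (0.04739 − 0.000198) / 0.0354 = 1.333 mg/L.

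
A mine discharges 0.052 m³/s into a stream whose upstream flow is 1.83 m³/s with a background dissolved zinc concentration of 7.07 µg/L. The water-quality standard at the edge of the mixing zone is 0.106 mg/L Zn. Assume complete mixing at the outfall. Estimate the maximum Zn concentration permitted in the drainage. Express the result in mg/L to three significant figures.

7.07 µg/L = 0.00707 mg/L.
Mass balance: 0.106·1.882 = 0.052·Cₑ + 1.83·0.00707.
Cₑ = (0.1995 − 0.01294) / 0.052 = 3.588 mg/L.

3.59 mg/L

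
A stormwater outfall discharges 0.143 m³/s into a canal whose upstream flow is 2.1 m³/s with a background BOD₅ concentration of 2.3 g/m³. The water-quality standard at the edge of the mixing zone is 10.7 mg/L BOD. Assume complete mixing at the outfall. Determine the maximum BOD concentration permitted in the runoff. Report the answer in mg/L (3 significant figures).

134 mg/L

Mass balance: 10.7·2.243 = 0.143·Cₑ + 2.1·2.3.
Cₑ = (24 − 4.83) / 0.143 = 134.1 mg/L.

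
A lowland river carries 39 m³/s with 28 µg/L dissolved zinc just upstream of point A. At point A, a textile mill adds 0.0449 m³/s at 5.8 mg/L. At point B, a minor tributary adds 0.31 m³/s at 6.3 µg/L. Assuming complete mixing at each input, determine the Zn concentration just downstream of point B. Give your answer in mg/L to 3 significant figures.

28 µg/L = 0.028 mg/L.
After input A: C = (39·0.028 + 0.0449·5.8) / 39.04 = 0.03464 mg/L.
6.3 µg/L = 0.0063 mg/L.
After input B: C = (39.04·0.03464 + 0.31·0.0063) / 39.35 = 0.03441 mg/L.

0.0344 mg/L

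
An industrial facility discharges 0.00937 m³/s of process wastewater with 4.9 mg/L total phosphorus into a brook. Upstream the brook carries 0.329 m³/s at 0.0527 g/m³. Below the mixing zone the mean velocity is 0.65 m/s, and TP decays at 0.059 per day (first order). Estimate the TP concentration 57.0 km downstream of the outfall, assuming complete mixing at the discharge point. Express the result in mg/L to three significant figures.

0.176 mg/L

After complete mixing, C₀ = (0.00937·4.9 + 0.329·0.0527) / 0.3384 = 0.1869 mg/L.
Travel time t = 5.7e+04 m / 0.65 m/s = 8.769e+04 s = 1.015 d.
C = 0.1869·exp(−0.059·1.015) = 0.1869·0.9419 = 0.1761 mg/L.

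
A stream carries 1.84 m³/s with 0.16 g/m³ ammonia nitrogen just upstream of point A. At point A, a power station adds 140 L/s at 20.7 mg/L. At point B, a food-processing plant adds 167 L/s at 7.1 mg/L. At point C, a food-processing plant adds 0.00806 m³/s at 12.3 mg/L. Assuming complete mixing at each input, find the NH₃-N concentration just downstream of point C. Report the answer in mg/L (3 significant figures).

2.08 mg/L

140 L/s = 0.14 m³/s.
After input A: C = (1.84·0.16 + 0.14·20.7) / 1.98 = 1.612 mg/L.
167 L/s = 0.167 m³/s.
After input B: C = (1.98·1.612 + 0.167·7.1) / 2.147 = 2.039 mg/L.
After input C: C = (2.147·2.039 + 0.00806·12.3) / 2.155 = 2.078 mg/L.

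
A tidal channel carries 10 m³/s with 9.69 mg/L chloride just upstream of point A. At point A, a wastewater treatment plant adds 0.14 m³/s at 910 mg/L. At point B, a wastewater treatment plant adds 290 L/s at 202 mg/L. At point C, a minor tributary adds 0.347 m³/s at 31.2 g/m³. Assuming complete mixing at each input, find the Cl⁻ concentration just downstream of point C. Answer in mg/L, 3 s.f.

27.3 mg/L

After input A: C = (10·9.69 + 0.14·910) / 10.14 = 22.12 mg/L.
290 L/s = 0.29 m³/s.
After input B: C = (10.14·22.12 + 0.29·202) / 10.43 = 27.12 mg/L.
After input C: C = (10.43·27.12 + 0.347·31.2) / 10.78 = 27.25 mg/L.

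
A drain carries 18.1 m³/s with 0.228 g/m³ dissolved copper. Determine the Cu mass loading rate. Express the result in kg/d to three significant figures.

Mass flux = Q·C = 18.1 m³/s × 0.228 g/m³ = 4.127 g/s.
= 4.127 g/s × 86.4 = 356.6 kg/d.

357 kg/d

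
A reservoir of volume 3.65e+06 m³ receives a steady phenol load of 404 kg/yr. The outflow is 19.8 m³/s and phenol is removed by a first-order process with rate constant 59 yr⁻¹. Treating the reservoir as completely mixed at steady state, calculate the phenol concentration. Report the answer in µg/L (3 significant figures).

0.481 µg/L

Outflow Q = 19.8 m³/s × 3.156e+07 s/yr = 6.248e+08 m³/yr.
Steady-state CSTR mass balance: W = Q·C + k·V·C, so C = W/(Q + kV).
Q + kV = 6.248e+08 + 59·3.65e+06 = 8.402e+08 m³/yr.
C = 404/8.402e+08 = 4.808e-07 kg/m³ = 0.0004808 mg/L = 0.4808 µg/L.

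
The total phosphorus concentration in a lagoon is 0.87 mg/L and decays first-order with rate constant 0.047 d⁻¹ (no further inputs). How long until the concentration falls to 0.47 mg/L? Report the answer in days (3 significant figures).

13.1 d

t = ln(C₀/C)/k = ln(0.87/0.47)/0.047 = 0.6158/0.047 = 13.1 d.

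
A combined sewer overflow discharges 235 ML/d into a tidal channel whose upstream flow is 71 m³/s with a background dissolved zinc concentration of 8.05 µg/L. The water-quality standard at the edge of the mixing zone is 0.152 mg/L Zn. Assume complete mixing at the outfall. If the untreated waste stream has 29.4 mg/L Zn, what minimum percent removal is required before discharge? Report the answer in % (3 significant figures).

235 ML/d = 2.72 m³/s.
8.05 µg/L = 0.00805 mg/L.
Mass balance: 0.152·73.72 = 2.72·Cₑ + 71·0.00805.
Cₑ = (11.21 − 0.5716) / 2.72 = 3.91 mg/L.
Required removal = 1 − 3.91/29.4 = 86.7 %.

86.7 %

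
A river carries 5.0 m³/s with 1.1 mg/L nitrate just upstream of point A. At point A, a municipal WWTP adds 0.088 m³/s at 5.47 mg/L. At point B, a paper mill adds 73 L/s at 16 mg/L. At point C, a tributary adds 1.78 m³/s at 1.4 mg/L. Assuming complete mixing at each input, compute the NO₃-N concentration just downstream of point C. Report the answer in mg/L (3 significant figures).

1.39 mg/L

After input A: C = (5·1.1 + 0.088·5.47) / 5.088 = 1.176 mg/L.
73 L/s = 0.073 m³/s.
After input B: C = (5.088·1.176 + 0.073·16) / 5.161 = 1.385 mg/L.
After input C: C = (5.161·1.385 + 1.78·1.4) / 6.941 = 1.389 mg/L.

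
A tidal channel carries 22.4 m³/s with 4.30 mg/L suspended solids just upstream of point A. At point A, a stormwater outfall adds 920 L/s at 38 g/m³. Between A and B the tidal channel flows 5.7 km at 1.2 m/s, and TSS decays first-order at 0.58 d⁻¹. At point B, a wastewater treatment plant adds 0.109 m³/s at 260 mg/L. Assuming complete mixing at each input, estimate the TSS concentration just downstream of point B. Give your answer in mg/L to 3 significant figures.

920 L/s = 0.92 m³/s.
After input A: C = (22.4·4.3 + 0.92·38) / 23.32 = 5.63 mg/L.
Over the 5.7 km reach to input B (t = 4750 s = 0.05498 d), decay gives C = 5.63·exp(−0.58·0.05498) = 5.453 mg/L.
After input B: C = (23.32·5.453 + 0.109·260) / 23.43 = 6.637 mg/L.

6.64 mg/L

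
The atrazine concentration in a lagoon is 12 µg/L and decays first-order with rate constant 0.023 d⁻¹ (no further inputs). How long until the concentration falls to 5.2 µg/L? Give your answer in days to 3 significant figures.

36.4 d

t = ln(C₀/C)/k = ln(12/5.2)/0.023 = 0.8362/0.023 = 36.36 d.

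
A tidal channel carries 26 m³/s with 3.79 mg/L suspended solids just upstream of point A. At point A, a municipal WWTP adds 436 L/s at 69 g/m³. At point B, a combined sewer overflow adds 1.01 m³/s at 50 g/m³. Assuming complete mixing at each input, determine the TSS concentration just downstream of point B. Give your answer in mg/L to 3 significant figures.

436 L/s = 0.436 m³/s.
After input A: C = (26·3.79 + 0.436·69) / 26.44 = 4.865 mg/L.
After input B: C = (26.44·4.865 + 1.01·50) / 27.45 = 6.526 mg/L.

6.53 mg/L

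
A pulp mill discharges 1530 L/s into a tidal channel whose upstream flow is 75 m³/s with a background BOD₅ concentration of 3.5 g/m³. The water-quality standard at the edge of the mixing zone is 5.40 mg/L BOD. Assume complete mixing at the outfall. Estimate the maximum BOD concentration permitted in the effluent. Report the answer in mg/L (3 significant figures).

1530 L/s = 1.53 m³/s.
Mass balance: 5.4·76.53 = 1.53·Cₑ + 75·3.5.
Cₑ = (413.3 − 262.5) / 1.53 = 98.54 mg/L.

98.5 mg/L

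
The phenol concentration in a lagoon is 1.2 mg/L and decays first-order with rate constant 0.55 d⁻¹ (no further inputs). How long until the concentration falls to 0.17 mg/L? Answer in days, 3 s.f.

3.55 d

t = ln(C₀/C)/k = ln(1.2/0.17)/0.55 = 1.954/0.55 = 3.553 d.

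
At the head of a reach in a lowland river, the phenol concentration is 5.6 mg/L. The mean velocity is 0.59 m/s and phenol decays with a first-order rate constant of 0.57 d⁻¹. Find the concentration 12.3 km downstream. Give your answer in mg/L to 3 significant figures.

4.88 mg/L

Travel time t = 12.3 km / 0.59 m/s = 1.23e+04/0.59 = 2.085e+04 s = 0.2413 d.
First-order decay: C = 5.6·exp(−0.57·0.2413) = 5.6·0.8715 = 4.88 mg/L.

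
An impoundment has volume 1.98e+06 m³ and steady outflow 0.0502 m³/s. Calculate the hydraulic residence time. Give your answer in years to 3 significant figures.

Q = 0.0502 m³/s × 3.156e+07 s/yr = 1.584e+06 m³/yr.
Hydraulic residence time τ = V/Q = 1.98e+06/1.584e+06 = 1.25 yr.

1.25 yr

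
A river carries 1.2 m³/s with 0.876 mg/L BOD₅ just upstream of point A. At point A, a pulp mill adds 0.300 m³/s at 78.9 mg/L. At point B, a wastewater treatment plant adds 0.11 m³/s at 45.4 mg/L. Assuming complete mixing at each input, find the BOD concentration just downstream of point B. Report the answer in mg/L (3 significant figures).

After input A: C = (1.2·0.876 + 0.3·78.9) / 1.5 = 16.48 mg/L.
After input B: C = (1.5·16.48 + 0.11·45.4) / 1.61 = 18.46 mg/L.

18.5 mg/L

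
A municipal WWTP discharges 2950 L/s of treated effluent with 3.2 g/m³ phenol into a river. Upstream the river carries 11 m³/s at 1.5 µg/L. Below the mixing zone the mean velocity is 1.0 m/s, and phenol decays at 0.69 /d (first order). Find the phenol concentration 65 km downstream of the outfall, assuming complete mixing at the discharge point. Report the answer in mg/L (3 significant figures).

0.403 mg/L

2950 L/s = 2.95 m³/s.
1.5 µg/L = 0.0015 mg/L.
After complete mixing, C₀ = (2.95·3.2 + 11·0.0015) / 13.95 = 0.6779 mg/L.
Travel time t = 6.5e+04 m / 1.0 m/s = 6.5e+04 s = 0.7523 d.
C = 0.6779·exp(−0.69·0.7523) = 0.6779·0.5951 = 0.4034 mg/L.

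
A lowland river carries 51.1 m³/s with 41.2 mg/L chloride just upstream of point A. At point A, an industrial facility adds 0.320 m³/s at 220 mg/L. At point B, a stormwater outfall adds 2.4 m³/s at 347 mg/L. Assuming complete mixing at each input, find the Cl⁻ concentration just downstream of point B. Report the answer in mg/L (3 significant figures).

After input A: C = (51.1·41.2 + 0.32·220) / 51.42 = 42.31 mg/L.
After input B: C = (51.42·42.31 + 2.4·347) / 53.82 = 55.9 mg/L.

55.9 mg/L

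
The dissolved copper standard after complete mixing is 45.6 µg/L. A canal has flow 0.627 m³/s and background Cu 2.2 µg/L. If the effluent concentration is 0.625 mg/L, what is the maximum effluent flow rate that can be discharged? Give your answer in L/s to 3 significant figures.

47.0 L/s

2.2 µg/L = 0.0022 mg/L.
45.6 µg/L = 0.0456 mg/L.
Mass balance at complete mixing: C_std·(Q_w + Q_r) = Q_w·C_e + Q_r·C_b.
Rearranging, Q_w = Q_r·(C_std − C_b)/(C_e − C_std) = 0.627·(0.0456 − 0.0022) / (0.625 − 0.0456) = 0.04697 m³/s.
= 46.97 L/s.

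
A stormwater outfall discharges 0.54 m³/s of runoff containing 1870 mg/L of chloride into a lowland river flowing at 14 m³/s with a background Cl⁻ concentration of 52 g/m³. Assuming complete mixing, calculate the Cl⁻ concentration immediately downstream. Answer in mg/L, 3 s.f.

Conservation of mass across the mixing zone: C = (0.54·1870 + 14·52) / (0.54 + 14) = 1738/14.54 = 119.5 mg/L.

120 mg/L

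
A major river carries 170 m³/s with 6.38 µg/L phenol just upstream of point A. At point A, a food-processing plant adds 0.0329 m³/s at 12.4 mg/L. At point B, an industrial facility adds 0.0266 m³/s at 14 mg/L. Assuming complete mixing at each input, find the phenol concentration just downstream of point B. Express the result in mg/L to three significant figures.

0.0110 mg/L

6.38 µg/L = 0.00638 mg/L.
After input A: C = (170·0.00638 + 0.0329·12.4) / 170 = 0.008778 mg/L.
After input B: C = (170·0.008778 + 0.0266·14) / 170.1 = 0.01097 mg/L.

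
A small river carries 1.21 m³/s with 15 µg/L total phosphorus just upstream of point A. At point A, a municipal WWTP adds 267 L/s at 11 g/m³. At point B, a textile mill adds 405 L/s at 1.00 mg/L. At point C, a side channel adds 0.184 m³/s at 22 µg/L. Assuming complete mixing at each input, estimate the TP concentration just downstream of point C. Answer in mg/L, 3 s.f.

1.63 mg/L

15 µg/L = 0.015 mg/L.
267 L/s = 0.267 m³/s.
After input A: C = (1.21·0.015 + 0.267·11) / 1.477 = 2.001 mg/L.
405 L/s = 0.405 m³/s.
After input B: C = (1.477·2.001 + 0.405·1) / 1.882 = 1.785 mg/L.
22 µg/L = 0.022 mg/L.
After input C: C = (1.882·1.785 + 0.184·0.022) / 2.066 = 1.628 mg/L.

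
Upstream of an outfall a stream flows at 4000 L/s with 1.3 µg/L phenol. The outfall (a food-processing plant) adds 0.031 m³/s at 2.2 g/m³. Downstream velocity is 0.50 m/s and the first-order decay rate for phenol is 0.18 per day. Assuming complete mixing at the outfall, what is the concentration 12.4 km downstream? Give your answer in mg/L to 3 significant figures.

0.0173 mg/L

4000 L/s = 4 m³/s.
1.3 µg/L = 0.0013 mg/L.
After complete mixing, C₀ = (0.031·2.2 + 4·0.0013) / 4.031 = 0.01821 mg/L.
Travel time t = 1.24e+04 m / 0.50 m/s = 2.48e+04 s = 0.287 d.
C = 0.01821·exp(−0.18·0.287) = 0.01821·0.9496 = 0.01729 mg/L.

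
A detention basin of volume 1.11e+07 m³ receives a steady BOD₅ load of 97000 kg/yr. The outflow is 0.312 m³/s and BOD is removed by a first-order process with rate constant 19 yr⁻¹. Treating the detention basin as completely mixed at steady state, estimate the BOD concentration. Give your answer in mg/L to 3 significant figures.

0.439 mg/L

Outflow Q = 0.312 m³/s × 3.156e+07 s/yr = 9.846e+06 m³/yr.
Steady-state CSTR mass balance: W = Q·C + k·V·C, so C = W/(Q + kV).
Q + kV = 9.846e+06 + 19·1.11e+07 = 2.207e+08 m³/yr.
C = 97000/2.207e+08 = 0.0004394 kg/m³ = 0.4394 mg/L.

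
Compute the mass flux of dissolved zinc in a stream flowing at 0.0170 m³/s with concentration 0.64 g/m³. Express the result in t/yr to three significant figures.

0.343 t/yr

Mass flux = Q·C = 0.017 m³/s × 0.64 g/m³ = 0.01088 g/s.
= 0.01088 g/s × 31.56 = 0.3433 t/yr.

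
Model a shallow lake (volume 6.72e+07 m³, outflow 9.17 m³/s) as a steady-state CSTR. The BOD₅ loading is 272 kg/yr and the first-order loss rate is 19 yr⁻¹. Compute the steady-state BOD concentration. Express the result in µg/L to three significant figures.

Outflow Q = 9.17 m³/s × 3.156e+07 s/yr = 2.894e+08 m³/yr.
Steady-state CSTR mass balance: W = Q·C + k·V·C, so C = W/(Q + kV).
Q + kV = 2.894e+08 + 19·6.72e+07 = 1.566e+09 m³/yr.
C = 272/1.566e+09 = 1.737e-07 kg/m³ = 0.0001737 mg/L = 0.1737 µg/L.

0.174 µg/L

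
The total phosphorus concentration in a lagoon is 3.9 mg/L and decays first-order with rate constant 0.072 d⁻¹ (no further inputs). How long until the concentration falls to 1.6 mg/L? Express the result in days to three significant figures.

t = ln(C₀/C)/k = ln(3.9/1.6)/0.072 = 0.891/0.072 = 12.37 d.

12.4 d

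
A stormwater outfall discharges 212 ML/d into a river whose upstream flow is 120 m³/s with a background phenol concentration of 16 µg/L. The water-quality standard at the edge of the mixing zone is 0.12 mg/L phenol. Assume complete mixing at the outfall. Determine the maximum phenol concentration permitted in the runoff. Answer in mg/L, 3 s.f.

212 ML/d = 2.454 m³/s.
16 µg/L = 0.016 mg/L.
Mass balance: 0.12·122.5 = 2.454·Cₑ + 120·0.016.
Cₑ = (14.69 − 1.92) / 2.454 = 5.206 mg/L.

5.21 mg/L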